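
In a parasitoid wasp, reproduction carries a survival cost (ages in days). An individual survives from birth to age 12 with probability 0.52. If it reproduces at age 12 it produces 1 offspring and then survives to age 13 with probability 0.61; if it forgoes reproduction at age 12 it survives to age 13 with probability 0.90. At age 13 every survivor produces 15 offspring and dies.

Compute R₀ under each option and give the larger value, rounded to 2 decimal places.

7.02

breed at age 12: R₀ = 0.52 × (1 + 0.61 × 15) = 0.52 × 10.1500 = 5.2780
delay to age 13: R₀ = 0.52 × (0.90 × 15) = 0.52 × 13.5000 = 7.0200
Higher: delay to age 13 (7.0200).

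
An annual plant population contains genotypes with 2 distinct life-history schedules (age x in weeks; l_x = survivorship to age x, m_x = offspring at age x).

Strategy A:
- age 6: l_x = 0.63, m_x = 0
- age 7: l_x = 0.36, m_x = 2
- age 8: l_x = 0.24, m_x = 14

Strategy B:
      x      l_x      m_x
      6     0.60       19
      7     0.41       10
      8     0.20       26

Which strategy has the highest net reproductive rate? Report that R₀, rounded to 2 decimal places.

Strategy A: R₀ = 0.63×0 + 0.36×2 + 0.24×14 = 4.0800
Strategy B: R₀ = 0.60×19 + 0.41×10 + 0.20×26 = 20.7000
Highest R₀: strategy B with 20.7000.

20.70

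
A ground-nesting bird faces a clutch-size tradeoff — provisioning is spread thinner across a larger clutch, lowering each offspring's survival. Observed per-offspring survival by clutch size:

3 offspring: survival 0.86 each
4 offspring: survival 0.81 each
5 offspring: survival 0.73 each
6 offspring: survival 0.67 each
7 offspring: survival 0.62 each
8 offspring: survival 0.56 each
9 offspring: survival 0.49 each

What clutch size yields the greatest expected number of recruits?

8

Expected recruits = c × s(c):
  c=3: 3 × 0.86 = 2.580
  c=4: 4 × 0.81 = 3.240
  c=5: 5 × 0.73 = 3.650
  c=6: 6 × 0.67 = 4.020
  c=7: 7 × 0.62 = 4.340
  c=8: 8 × 0.56 = 4.480
  c=9: 9 × 0.49 = 4.410
Maximum at c = 8 (4.480 recruits).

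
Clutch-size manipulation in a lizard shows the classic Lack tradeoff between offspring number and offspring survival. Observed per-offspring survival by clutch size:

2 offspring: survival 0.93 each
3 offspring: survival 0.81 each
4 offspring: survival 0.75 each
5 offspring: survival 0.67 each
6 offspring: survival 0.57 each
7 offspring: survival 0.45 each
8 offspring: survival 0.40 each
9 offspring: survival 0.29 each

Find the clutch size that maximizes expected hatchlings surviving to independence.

Expected hatchlings surviving to independence = c × s(c):
  c=2: 2 × 0.93 = 1.860
  c=3: 3 × 0.81 = 2.430
  c=4: 4 × 0.75 = 3.000
  c=5: 5 × 0.67 = 3.350
  c=6: 6 × 0.57 = 3.420
  c=7: 7 × 0.45 = 3.150
  c=8: 8 × 0.40 = 3.200
  c=9: 9 × 0.29 = 2.610
Maximum at c = 6 (3.420 hatchlings surviving to independence).

6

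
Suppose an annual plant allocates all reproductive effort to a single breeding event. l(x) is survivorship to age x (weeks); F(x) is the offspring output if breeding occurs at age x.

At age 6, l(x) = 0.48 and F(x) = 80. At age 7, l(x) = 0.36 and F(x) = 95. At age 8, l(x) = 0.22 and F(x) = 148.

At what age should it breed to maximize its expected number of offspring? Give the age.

Expected offspring if breeding at age x = l(x) × F(x):
  age 6: 0.48 × 80 = 38.400
  age 7: 0.36 × 95 = 34.200
  age 8: 0.22 × 148 = 32.560
Maximum at age 6 (38.400).

6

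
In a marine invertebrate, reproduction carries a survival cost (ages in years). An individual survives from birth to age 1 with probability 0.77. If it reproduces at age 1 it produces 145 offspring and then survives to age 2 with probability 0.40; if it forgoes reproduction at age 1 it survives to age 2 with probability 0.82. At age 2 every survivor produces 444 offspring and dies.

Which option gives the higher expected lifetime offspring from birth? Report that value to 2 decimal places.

280.34

breed at age 1: R₀ = 0.77 × (145 + 0.40 × 444) = 0.77 × 322.6000 = 248.4020
delay to age 2: R₀ = 0.77 × (0.82 × 444) = 0.77 × 364.0800 = 280.3416
Higher: delay to age 2 (280.3416).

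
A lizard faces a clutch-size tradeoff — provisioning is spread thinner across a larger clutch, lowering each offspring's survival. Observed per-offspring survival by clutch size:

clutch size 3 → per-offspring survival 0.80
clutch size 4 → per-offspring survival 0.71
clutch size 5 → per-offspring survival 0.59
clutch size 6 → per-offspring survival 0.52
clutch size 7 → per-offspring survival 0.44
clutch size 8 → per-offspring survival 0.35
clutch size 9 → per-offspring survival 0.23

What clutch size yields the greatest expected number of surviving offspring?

6

Expected surviving offspring = c × s(c):
  c=3: 3 × 0.80 = 2.400
  c=4: 4 × 0.71 = 2.840
  c=5: 5 × 0.59 = 2.950
  c=6: 6 × 0.52 = 3.120
  c=7: 7 × 0.44 = 3.080
  c=8: 8 × 0.35 = 2.800
  c=9: 9 × 0.23 = 2.070
Maximum at c = 6 (3.120 surviving offspring).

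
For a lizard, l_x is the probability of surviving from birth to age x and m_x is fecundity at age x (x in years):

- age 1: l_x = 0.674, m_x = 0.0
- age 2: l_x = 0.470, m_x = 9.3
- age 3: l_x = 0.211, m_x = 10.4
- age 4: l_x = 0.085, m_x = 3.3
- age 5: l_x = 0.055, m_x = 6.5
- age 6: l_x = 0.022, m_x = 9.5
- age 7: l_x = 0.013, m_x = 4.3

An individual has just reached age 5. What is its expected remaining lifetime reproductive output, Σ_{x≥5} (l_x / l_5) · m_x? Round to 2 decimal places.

l_5 = 0.055. Conditional survival from age 5 to x is l_x / l_5.
  x=5: (0.055/0.055) × 6.5 = 6.5000
  x=6: (0.022/0.055) × 9.5 = 3.8000
  x=7: (0.013/0.055) × 4.3 = 1.0164
Sum = 6.5000 + 3.8000 + 1.0164 = 11.3164

11.32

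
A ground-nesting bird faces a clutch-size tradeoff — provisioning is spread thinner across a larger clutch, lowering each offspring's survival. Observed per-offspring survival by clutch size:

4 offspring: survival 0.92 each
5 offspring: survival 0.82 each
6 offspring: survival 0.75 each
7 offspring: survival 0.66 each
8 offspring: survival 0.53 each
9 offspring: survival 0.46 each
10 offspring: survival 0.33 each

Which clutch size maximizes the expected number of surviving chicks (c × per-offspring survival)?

7

Expected surviving chicks = c × s(c):
  c=4: 4 × 0.92 = 3.680
  c=5: 5 × 0.82 = 4.100
  c=6: 6 × 0.75 = 4.500
  c=7: 7 × 0.66 = 4.620
  c=8: 8 × 0.53 = 4.240
  c=9: 9 × 0.46 = 4.140
  c=10: 10 × 0.33 = 3.300
Maximum at c = 7 (4.620 surviving chicks).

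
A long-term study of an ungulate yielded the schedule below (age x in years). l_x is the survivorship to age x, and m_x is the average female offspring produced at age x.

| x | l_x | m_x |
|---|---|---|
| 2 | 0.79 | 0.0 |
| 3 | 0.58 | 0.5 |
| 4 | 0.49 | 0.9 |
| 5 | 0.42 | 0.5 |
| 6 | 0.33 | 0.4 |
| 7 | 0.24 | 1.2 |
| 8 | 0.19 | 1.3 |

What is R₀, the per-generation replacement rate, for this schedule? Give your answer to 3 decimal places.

1.608

R₀ = Σ l_x m_x:
  age 2: 0.79 × 0.0 = 0.0000
  age 3: 0.58 × 0.5 = 0.2900
  age 4: 0.49 × 0.9 = 0.4410
  age 5: 0.42 × 0.5 = 0.2100
  age 6: 0.33 × 0.4 = 0.1320
  age 7: 0.24 × 1.2 = 0.2880
  age 8: 0.19 × 1.3 = 0.2470
R₀ = 0.0000 + 0.2900 + 0.4410 + 0.2100 + 0.1320 + 0.2880 + 0.2470 = 1.6080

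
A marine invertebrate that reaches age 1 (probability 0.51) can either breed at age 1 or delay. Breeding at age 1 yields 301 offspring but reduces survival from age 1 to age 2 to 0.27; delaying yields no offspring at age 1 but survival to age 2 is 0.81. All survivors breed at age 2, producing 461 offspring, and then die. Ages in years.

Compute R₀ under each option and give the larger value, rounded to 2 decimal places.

216.99

breed at age 1: R₀ = 0.51 × (301 + 0.27 × 461) = 0.51 × 425.4700 = 216.9897
delay to age 2: R₀ = 0.51 × (0.81 × 461) = 0.51 × 373.4100 = 190.4391
Higher: breed at age 1 (216.9897).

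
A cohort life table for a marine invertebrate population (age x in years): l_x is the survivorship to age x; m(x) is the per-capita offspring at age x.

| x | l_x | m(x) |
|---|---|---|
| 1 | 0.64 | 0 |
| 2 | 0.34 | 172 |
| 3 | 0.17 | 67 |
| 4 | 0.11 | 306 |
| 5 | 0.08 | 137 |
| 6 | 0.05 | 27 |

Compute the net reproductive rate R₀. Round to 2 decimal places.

115.84

R₀ = Σ l_x m(x):
  age 1: 0.64 × 0 = 0.0000
  age 2: 0.34 × 172 = 58.4800
  age 3: 0.17 × 67 = 11.3900
  age 4: 0.11 × 306 = 33.6600
  age 5: 0.08 × 137 = 10.9600
  age 6: 0.05 × 27 = 1.3500
R₀ = 0.0000 + 58.4800 + 11.3900 + 33.6600 + 10.9600 + 1.3500 = 115.8400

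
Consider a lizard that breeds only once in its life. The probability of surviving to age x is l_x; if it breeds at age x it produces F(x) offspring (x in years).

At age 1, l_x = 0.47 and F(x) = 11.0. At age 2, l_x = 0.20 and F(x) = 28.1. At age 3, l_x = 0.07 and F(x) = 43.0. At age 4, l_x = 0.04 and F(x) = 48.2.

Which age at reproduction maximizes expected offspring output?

Expected offspring if breeding at age x = l_x × F(x):
  age 1: 0.47 × 11.0 = 5.170
  age 2: 0.20 × 28.1 = 5.620
  age 3: 0.07 × 43.0 = 3.010
  age 4: 0.04 × 48.2 = 1.928
Maximum at age 2 (5.620).

2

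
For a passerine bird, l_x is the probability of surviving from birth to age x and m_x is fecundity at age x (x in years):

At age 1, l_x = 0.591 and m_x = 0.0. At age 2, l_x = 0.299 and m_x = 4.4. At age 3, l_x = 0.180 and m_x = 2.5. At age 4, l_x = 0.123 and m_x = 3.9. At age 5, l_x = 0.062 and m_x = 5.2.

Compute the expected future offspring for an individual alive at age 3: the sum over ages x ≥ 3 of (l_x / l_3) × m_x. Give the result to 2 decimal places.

6.96

l_3 = 0.180. Conditional survival from age 3 to x is l_x / l_3.
  x=3: (0.180/0.180) × 2.5 = 2.5000
  x=4: (0.123/0.180) × 3.9 = 2.6650
  x=5: (0.062/0.180) × 5.2 = 1.7911
Sum = 2.5000 + 2.6650 + 1.7911 = 6.9561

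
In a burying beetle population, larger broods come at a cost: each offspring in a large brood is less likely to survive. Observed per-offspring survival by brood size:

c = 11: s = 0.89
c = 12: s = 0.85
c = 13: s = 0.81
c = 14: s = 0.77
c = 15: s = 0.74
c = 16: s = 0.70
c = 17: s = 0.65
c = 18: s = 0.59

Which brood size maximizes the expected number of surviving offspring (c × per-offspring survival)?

16

Expected surviving offspring = c × s(c):
  c=11: 11 × 0.89 = 9.790
  c=12: 12 × 0.85 = 10.200
  c=13: 13 × 0.81 = 10.530
  c=14: 14 × 0.77 = 10.780
  c=15: 15 × 0.74 = 11.100
  c=16: 16 × 0.70 = 11.200
  c=17: 17 × 0.65 = 11.050
  c=18: 18 × 0.59 = 10.620
Maximum at c = 16 (11.200 surviving offspring).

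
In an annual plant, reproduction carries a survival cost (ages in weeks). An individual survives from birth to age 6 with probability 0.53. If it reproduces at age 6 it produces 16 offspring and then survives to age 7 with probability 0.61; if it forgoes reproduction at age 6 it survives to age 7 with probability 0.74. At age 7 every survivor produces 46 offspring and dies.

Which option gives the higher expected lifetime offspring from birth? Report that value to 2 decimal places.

breed at age 6: R₀ = 0.53 × (16 + 0.61 × 46) = 0.53 × 44.0600 = 23.3518
delay to age 7: R₀ = 0.53 × (0.74 × 46) = 0.53 × 34.0400 = 18.0412
Higher: breed at age 6 (23.3518).

23.35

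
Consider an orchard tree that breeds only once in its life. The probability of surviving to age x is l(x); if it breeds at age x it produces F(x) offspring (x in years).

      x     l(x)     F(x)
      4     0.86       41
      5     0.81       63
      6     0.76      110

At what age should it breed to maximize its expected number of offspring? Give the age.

6

Expected offspring if breeding at age x = l(x) × F(x):
  age 4: 0.86 × 41 = 35.260
  age 5: 0.81 × 63 = 51.030
  age 6: 0.76 × 110 = 83.600
Maximum at age 6 (83.600).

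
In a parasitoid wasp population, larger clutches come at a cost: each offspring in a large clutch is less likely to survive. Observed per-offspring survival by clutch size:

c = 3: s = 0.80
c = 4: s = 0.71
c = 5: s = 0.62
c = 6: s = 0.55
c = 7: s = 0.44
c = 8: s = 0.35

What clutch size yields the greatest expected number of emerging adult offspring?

6

Expected emerging adult offspring = c × s(c):
  c=3: 3 × 0.80 = 2.400
  c=4: 4 × 0.71 = 2.840
  c=5: 5 × 0.62 = 3.100
  c=6: 6 × 0.55 = 3.300
  c=7: 7 × 0.44 = 3.080
  c=8: 8 × 0.35 = 2.800
Maximum at c = 6 (3.300 emerging adult offspring).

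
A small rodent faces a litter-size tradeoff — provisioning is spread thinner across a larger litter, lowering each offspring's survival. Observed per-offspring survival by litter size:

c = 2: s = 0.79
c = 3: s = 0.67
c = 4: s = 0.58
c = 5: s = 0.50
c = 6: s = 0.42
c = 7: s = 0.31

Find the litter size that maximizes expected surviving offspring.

6

Expected surviving offspring = c × s(c):
  c=2: 2 × 0.79 = 1.580
  c=3: 3 × 0.67 = 2.010
  c=4: 4 × 0.58 = 2.320
  c=5: 5 × 0.50 = 2.500
  c=6: 6 × 0.42 = 2.520
  c=7: 7 × 0.31 = 2.170
Maximum at c = 6 (2.520 surviving offspring).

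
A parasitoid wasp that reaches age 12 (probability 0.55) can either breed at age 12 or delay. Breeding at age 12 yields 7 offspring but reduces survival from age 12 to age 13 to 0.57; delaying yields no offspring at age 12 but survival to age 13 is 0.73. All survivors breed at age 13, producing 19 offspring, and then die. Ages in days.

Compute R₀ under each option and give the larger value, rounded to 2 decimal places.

breed at age 12: R₀ = 0.55 × (7 + 0.57 × 19) = 0.55 × 17.8300 = 9.8065
delay to age 13: R₀ = 0.55 × (0.73 × 19) = 0.55 × 13.8700 = 7.6285
Higher: breed at age 12 (9.8065).

9.81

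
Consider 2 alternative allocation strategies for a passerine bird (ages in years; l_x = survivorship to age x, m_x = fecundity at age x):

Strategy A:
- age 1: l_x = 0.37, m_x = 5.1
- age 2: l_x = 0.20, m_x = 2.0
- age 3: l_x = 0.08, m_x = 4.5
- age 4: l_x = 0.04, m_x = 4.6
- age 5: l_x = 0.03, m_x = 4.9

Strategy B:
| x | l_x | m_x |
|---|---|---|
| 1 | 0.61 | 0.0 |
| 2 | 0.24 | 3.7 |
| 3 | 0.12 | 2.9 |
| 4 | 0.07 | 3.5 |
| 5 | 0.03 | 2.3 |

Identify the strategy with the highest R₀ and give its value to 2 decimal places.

2.98

Strategy A: R₀ = 0.37×5.1 + 0.20×2.0 + 0.08×4.5 + 0.04×4.6 + 0.03×4.9 = 2.9780
Strategy B: R₀ = 0.61×0.0 + 0.24×3.7 + 0.12×2.9 + 0.07×3.5 + 0.03×2.3 = 1.5500
Highest R₀: strategy A with 2.9780.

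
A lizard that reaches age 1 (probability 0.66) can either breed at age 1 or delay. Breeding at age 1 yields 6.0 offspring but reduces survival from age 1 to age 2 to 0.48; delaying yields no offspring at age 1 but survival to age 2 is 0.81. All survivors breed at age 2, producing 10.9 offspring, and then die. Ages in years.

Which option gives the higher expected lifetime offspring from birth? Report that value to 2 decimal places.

7.41

breed at age 1: R₀ = 0.66 × (6.0 + 0.48 × 10.9) = 0.66 × 11.2320 = 7.4131
delay to age 2: R₀ = 0.66 × (0.81 × 10.9) = 0.66 × 8.8290 = 5.8271
Higher: breed at age 1 (7.4131).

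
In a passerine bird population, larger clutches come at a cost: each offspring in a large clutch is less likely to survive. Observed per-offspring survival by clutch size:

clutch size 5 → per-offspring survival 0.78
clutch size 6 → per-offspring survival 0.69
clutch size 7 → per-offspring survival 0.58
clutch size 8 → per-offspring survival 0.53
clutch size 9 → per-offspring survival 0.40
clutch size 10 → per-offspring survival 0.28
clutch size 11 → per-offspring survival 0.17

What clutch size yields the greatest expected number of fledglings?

8

Expected fledglings = c × s(c):
  c=5: 5 × 0.78 = 3.900
  c=6: 6 × 0.69 = 4.140
  c=7: 7 × 0.58 = 4.060
  c=8: 8 × 0.53 = 4.240
  c=9: 9 × 0.40 = 3.600
  c=10: 10 × 0.28 = 2.800
  c=11: 11 × 0.17 = 1.870
Maximum at c = 8 (4.240 fledglings).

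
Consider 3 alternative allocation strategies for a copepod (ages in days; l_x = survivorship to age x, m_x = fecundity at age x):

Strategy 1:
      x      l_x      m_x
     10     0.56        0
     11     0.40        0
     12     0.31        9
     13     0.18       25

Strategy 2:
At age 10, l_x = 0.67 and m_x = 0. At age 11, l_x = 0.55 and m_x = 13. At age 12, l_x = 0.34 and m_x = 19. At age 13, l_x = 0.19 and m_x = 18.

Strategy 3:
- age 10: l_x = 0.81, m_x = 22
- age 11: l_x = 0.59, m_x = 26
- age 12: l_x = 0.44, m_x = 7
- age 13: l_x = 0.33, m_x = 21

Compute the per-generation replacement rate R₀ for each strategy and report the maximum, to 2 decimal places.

Strategy 1: R₀ = 0.56×0 + 0.40×0 + 0.31×9 + 0.18×25 = 7.2900
Strategy 2: R₀ = 0.67×0 + 0.55×13 + 0.34×19 + 0.19×18 = 17.0300
Strategy 3: R₀ = 0.81×22 + 0.59×26 + 0.44×7 + 0.33×21 = 43.1700
Highest R₀: strategy 3 with 43.1700.

43.17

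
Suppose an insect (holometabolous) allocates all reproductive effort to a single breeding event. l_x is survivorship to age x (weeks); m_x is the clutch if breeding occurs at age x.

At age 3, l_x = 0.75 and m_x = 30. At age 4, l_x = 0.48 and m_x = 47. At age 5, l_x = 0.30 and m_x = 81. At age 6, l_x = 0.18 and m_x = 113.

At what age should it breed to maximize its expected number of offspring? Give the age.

Expected offspring if breeding at age x = l_x × m_x:
  age 3: 0.75 × 30 = 22.500
  age 4: 0.48 × 47 = 22.560
  age 5: 0.30 × 81 = 24.300
  age 6: 0.18 × 113 = 20.340
Maximum at age 5 (24.300).

5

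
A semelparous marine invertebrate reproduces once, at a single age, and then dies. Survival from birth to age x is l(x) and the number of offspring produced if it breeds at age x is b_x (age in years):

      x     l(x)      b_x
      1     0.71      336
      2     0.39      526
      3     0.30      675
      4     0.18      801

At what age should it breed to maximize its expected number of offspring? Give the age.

Expected offspring if breeding at age x = l(x) × b_x:
  age 1: 0.71 × 336 = 238.560
  age 2: 0.39 × 526 = 205.140
  age 3: 0.30 × 675 = 202.500
  age 4: 0.18 × 801 = 144.180
Maximum at age 1 (238.560).

1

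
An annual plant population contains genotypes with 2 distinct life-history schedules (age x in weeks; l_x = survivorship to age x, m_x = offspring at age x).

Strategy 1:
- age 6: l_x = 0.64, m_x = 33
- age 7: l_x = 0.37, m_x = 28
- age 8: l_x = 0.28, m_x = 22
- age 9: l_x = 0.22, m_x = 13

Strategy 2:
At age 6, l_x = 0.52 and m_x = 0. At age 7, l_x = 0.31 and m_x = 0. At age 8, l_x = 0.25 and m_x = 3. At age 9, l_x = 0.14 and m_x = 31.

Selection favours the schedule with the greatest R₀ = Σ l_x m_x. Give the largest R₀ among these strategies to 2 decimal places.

Strategy 1: R₀ = 0.64×33 + 0.37×28 + 0.28×22 + 0.22×13 = 40.5000
Strategy 2: R₀ = 0.52×0 + 0.31×0 + 0.25×3 + 0.14×31 = 5.0900
Highest R₀: strategy 1 with 40.5000.

40.50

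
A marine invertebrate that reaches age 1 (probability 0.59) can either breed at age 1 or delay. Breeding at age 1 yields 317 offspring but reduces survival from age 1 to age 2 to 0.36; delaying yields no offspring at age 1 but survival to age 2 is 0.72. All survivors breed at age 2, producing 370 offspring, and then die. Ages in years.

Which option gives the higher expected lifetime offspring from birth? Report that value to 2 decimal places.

breed at age 1: R₀ = 0.59 × (317 + 0.36 × 370) = 0.59 × 450.2000 = 265.6180
delay to age 2: R₀ = 0.59 × (0.72 × 370) = 0.59 × 266.4000 = 157.1760
Higher: breed at age 1 (265.6180).

265.62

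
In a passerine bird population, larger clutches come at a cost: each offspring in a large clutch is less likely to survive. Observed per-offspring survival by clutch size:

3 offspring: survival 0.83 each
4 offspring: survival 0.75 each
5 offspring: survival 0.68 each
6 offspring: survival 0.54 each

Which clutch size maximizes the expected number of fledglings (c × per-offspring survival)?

5

Expected fledglings = c × s(c):
  c=3: 3 × 0.83 = 2.490
  c=4: 4 × 0.75 = 3.000
  c=5: 5 × 0.68 = 3.400
  c=6: 6 × 0.54 = 3.240
Maximum at c = 5 (3.400 fledglings).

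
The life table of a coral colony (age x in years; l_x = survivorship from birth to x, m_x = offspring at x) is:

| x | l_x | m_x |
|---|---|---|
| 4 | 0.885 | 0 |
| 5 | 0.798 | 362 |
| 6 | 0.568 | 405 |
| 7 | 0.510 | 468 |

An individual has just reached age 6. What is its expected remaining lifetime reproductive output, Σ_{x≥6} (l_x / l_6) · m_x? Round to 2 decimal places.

l_6 = 0.568. Conditional survival from age 6 to x is l_x / l_6.
  x=6: (0.568/0.568) × 405 = 405.0000
  x=7: (0.510/0.568) × 468 = 420.2113
Sum = 405.0000 + 420.2113 = 825.2113

825.21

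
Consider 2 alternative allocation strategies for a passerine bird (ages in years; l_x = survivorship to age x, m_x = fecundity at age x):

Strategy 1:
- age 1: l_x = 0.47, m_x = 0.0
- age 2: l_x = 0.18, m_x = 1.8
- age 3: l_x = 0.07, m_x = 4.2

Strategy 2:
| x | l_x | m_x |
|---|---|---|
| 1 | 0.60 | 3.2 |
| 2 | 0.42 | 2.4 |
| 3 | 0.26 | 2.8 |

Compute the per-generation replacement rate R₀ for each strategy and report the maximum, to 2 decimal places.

Strategy 1: R₀ = 0.47×0.0 + 0.18×1.8 + 0.07×4.2 = 0.6180
Strategy 2: R₀ = 0.60×3.2 + 0.42×2.4 + 0.26×2.8 = 3.6560
Highest R₀: strategy 2 with 3.6560.

3.66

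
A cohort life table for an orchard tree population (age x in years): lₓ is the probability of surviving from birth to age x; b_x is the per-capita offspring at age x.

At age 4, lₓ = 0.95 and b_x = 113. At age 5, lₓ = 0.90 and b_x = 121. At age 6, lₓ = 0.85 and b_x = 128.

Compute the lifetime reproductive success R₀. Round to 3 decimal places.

325.050

R₀ = Σ lₓ b_x:
  age 4: 0.95 × 113 = 107.3500
  age 5: 0.90 × 121 = 108.9000
  age 6: 0.85 × 128 = 108.8000
R₀ = 107.3500 + 108.9000 + 108.8000 = 325.0500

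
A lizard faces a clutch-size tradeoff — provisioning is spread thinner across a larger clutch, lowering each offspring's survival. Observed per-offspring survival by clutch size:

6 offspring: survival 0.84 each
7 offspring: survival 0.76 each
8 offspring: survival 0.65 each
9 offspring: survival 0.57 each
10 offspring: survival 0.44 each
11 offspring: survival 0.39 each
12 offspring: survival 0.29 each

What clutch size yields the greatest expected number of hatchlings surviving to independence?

7

Expected hatchlings surviving to independence = c × s(c):
  c=6: 6 × 0.84 = 5.040
  c=7: 7 × 0.76 = 5.320
  c=8: 8 × 0.65 = 5.200
  c=9: 9 × 0.57 = 5.130
  c=10: 10 × 0.44 = 4.400
  c=11: 11 × 0.39 = 4.290
  c=12: 12 × 0.29 = 3.480
Maximum at c = 7 (5.320 hatchlings surviving to independence).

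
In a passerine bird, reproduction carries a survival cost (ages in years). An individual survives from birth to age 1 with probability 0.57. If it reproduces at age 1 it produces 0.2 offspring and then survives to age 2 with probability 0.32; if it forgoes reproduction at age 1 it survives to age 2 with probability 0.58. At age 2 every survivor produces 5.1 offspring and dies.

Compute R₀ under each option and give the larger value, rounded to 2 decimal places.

1.69

breed at age 1: R₀ = 0.57 × (0.2 + 0.32 × 5.1) = 0.57 × 1.8320 = 1.0442
delay to age 2: R₀ = 0.57 × (0.58 × 5.1) = 0.57 × 2.9580 = 1.6861
Higher: delay to age 2 (1.6861).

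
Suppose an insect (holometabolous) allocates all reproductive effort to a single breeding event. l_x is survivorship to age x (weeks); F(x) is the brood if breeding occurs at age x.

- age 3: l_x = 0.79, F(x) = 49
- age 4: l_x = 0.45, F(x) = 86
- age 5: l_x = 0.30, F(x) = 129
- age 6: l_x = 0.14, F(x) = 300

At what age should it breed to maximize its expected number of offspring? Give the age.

Expected offspring if breeding at age x = l_x × F(x):
  age 3: 0.79 × 49 = 38.710
  age 4: 0.45 × 86 = 38.700
  age 5: 0.30 × 129 = 38.700
  age 6: 0.14 × 300 = 42.000
Maximum at age 6 (42.000).

6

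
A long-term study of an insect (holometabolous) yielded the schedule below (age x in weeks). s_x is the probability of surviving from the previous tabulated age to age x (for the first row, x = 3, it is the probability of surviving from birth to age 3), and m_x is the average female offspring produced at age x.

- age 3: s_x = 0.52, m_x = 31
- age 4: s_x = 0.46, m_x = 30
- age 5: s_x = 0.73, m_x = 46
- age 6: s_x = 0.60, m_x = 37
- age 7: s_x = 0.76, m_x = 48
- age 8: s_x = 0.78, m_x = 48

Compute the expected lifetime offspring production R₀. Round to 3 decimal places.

Survivorship from birth: l_x = s_3·s_4·…·s_x.
  l_3 = 0.52000
  l_4 = 0.23920
  l_5 = 0.17462
  l_6 = 0.10477
  l_7 = 0.07962
  l_8 = 0.06211
R₀ = Σ l_x m_x:
  age 3: 0.52000 × 31 = 16.1200
  age 4: 0.23920 × 30 = 7.1760
  age 5: 0.17462 × 46 = 8.0325
  age 6: 0.10477 × 37 = 3.8765
  age 7: 0.07962 × 48 = 3.8218
  age 8: 0.06211 × 48 = 2.9813
R₀ = 16.1200 + 7.1760 + 8.0325 + 3.8765 + 3.8218 + 2.9813 = 42.0080

42.008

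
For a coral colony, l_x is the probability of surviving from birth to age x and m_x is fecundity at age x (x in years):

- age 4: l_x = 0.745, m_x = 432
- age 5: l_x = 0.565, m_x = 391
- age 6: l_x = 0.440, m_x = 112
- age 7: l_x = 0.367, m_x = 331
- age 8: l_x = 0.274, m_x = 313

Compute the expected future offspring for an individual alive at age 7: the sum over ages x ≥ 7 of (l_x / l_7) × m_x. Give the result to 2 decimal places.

564.68

l_7 = 0.367. Conditional survival from age 7 to x is l_x / l_7.
  x=7: (0.367/0.367) × 331 = 331.0000
  x=8: (0.274/0.367) × 313 = 233.6839
Sum = 331.0000 + 233.6839 = 564.6839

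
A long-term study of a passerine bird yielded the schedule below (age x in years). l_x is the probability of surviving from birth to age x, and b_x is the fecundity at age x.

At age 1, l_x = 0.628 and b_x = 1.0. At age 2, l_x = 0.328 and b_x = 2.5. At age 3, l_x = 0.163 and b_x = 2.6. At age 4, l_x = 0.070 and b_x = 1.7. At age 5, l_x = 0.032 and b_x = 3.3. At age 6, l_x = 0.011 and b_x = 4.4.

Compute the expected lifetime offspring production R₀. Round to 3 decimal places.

R₀ = Σ l_x b_x:
  age 1: 0.628 × 1.0 = 0.6280
  age 2: 0.328 × 2.5 = 0.8200
  age 3: 0.163 × 2.6 = 0.4238
  age 4: 0.070 × 1.7 = 0.1190
  age 5: 0.032 × 3.3 = 0.1056
  age 6: 0.011 × 4.4 = 0.0484
R₀ = 0.6280 + 0.8200 + 0.4238 + 0.1190 + 0.1056 + 0.0484 = 2.1448

2.145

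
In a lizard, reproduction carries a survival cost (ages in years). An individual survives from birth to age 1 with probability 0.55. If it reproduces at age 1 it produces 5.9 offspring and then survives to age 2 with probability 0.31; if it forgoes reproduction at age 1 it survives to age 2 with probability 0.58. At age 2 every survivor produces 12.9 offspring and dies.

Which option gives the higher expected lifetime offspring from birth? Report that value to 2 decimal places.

5.44

breed at age 1: R₀ = 0.55 × (5.9 + 0.31 × 12.9) = 0.55 × 9.8990 = 5.4445
delay to age 2: R₀ = 0.55 × (0.58 × 12.9) = 0.55 × 7.4820 = 4.1151
Higher: breed at age 1 (5.4445).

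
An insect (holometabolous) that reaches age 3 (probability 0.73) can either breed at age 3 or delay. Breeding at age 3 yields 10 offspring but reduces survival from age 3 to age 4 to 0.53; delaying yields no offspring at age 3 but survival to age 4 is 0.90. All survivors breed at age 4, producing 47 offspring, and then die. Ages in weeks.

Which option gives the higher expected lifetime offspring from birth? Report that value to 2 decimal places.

breed at age 3: R₀ = 0.73 × (10 + 0.53 × 47) = 0.73 × 34.9100 = 25.4843
delay to age 4: R₀ = 0.73 × (0.90 × 47) = 0.73 × 42.3000 = 30.8790
Higher: delay to age 4 (30.8790).

30.88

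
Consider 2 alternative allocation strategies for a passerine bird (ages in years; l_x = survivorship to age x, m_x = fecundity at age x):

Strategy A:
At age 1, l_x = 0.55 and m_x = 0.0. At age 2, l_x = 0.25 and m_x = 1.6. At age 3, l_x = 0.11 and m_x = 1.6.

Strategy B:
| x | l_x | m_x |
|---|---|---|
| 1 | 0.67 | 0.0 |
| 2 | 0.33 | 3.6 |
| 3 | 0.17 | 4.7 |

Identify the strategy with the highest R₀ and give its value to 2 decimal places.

1.99

Strategy A: R₀ = 0.55×0.0 + 0.25×1.6 + 0.11×1.6 = 0.5760
Strategy B: R₀ = 0.67×0.0 + 0.33×3.6 + 0.17×4.7 = 1.9870
Highest R₀: strategy B with 1.9870.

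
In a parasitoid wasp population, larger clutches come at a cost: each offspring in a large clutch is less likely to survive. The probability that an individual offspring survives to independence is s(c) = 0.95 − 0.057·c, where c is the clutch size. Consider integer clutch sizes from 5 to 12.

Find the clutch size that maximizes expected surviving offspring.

8

Expected surviving offspring = c × s(c):
  c=5: 5 × 0.665 = 3.325
  c=6: 6 × 0.608 = 3.648
  c=7: 7 × 0.551 = 3.857
  c=8: 8 × 0.494 = 3.952
  c=9: 9 × 0.437 = 3.933
  c=10: 10 × 0.380 = 3.800
  c=11: 11 × 0.323 = 3.553
  c=12: 12 × 0.266 = 3.192
Maximum at c = 8 (3.952 surviving offspring).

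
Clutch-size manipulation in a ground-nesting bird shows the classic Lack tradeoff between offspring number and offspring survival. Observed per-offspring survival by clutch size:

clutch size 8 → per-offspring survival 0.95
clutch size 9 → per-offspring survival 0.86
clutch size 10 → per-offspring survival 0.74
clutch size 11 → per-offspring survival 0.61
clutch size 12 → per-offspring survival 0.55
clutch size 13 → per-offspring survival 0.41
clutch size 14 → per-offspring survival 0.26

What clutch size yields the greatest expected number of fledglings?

Expected fledglings = c × s(c):
  c=8: 8 × 0.95 = 7.600
  c=9: 9 × 0.86 = 7.740
  c=10: 10 × 0.74 = 7.400
  c=11: 11 × 0.61 = 6.710
  c=12: 12 × 0.55 = 6.600
  c=13: 13 × 0.41 = 5.330
  c=14: 14 × 0.26 = 3.640
Maximum at c = 9 (7.740 fledglings).

9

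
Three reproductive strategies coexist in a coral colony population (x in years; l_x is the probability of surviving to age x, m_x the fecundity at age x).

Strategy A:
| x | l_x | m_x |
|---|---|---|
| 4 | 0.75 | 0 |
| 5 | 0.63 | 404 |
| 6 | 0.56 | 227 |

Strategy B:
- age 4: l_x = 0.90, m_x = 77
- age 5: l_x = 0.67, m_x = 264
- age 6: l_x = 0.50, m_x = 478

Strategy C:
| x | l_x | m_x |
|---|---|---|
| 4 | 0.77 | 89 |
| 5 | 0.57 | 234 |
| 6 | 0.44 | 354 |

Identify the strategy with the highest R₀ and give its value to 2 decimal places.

Strategy A: R₀ = 0.75×0 + 0.63×404 + 0.56×227 = 381.6400
Strategy B: R₀ = 0.90×77 + 0.67×264 + 0.50×478 = 485.1800
Strategy C: R₀ = 0.77×89 + 0.57×234 + 0.44×354 = 357.6700
Highest R₀: strategy B with 485.1800.

485.18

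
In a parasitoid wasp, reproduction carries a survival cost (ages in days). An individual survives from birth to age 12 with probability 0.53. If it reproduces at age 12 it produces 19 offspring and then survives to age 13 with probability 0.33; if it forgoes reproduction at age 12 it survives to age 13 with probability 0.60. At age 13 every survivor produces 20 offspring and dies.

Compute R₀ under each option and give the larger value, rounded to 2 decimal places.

13.57

breed at age 12: R₀ = 0.53 × (19 + 0.33 × 20) = 0.53 × 25.6000 = 13.5680
delay to age 13: R₀ = 0.53 × (0.60 × 20) = 0.53 × 12.0000 = 6.3600
Higher: breed at age 12 (13.5680).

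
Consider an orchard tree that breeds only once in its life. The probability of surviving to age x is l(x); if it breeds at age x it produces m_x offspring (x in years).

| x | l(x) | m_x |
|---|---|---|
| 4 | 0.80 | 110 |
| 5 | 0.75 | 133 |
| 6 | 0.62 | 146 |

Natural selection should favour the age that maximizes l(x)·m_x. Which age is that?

5

Expected offspring if breeding at age x = l(x) × m_x:
  age 4: 0.80 × 110 = 88.000
  age 5: 0.75 × 133 = 99.750
  age 6: 0.62 × 146 = 90.520
Maximum at age 5 (99.750).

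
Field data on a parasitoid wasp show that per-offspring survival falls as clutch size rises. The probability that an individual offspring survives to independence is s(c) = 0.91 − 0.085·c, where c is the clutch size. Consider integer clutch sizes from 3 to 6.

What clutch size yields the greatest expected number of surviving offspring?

Expected surviving offspring = c × s(c):
  c=3: 3 × 0.655 = 1.965
  c=4: 4 × 0.570 = 2.280
  c=5: 5 × 0.485 = 2.425
  c=6: 6 × 0.400 = 2.400
Maximum at c = 5 (2.425 surviving offspring).

5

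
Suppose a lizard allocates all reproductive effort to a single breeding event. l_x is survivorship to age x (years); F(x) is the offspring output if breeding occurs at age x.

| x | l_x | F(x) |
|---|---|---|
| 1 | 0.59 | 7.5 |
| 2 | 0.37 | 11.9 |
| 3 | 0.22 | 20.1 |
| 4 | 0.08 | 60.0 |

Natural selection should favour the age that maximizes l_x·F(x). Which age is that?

Expected offspring if breeding at age x = l_x × F(x):
  age 1: 0.59 × 7.5 = 4.425
  age 2: 0.37 × 11.9 = 4.403
  age 3: 0.22 × 20.1 = 4.422
  age 4: 0.08 × 60.0 = 4.800
Maximum at age 4 (4.800).

4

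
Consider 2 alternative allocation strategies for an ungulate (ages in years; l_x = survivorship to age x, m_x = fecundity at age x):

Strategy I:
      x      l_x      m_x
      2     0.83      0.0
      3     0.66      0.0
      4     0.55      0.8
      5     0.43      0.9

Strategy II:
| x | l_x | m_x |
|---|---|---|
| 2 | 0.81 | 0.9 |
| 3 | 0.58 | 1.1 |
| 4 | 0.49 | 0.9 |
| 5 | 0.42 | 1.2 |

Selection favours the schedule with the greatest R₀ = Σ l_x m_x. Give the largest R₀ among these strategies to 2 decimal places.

Strategy I: R₀ = 0.83×0.0 + 0.66×0.0 + 0.55×0.8 + 0.43×0.9 = 0.8270
Strategy II: R₀ = 0.81×0.9 + 0.58×1.1 + 0.49×0.9 + 0.42×1.2 = 2.3120
Highest R₀: strategy II with 2.3120.

2.31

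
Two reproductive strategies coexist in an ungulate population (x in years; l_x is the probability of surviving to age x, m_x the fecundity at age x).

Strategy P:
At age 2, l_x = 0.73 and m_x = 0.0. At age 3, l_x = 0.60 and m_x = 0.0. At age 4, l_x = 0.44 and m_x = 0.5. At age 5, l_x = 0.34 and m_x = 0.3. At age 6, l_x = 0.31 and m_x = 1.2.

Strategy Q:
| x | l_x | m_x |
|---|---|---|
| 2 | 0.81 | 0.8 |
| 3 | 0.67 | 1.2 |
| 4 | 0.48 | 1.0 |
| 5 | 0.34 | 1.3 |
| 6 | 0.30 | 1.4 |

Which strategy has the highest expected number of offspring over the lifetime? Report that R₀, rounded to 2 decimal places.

2.79

Strategy P: R₀ = 0.73×0.0 + 0.60×0.0 + 0.44×0.5 + 0.34×0.3 + 0.31×1.2 = 0.6940
Strategy Q: R₀ = 0.81×0.8 + 0.67×1.2 + 0.48×1.0 + 0.34×1.3 + 0.30×1.4 = 2.7940
Highest R₀: strategy Q with 2.7940.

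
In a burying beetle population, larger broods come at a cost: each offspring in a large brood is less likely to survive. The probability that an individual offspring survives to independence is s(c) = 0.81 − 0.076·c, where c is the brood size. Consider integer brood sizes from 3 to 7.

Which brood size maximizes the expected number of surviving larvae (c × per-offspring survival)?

Expected surviving larvae = c × s(c):
  c=3: 3 × 0.582 = 1.746
  c=4: 4 × 0.506 = 2.024
  c=5: 5 × 0.430 = 2.150
  c=6: 6 × 0.354 = 2.124
  c=7: 7 × 0.278 = 1.946
Maximum at c = 5 (2.150 surviving larvae).

5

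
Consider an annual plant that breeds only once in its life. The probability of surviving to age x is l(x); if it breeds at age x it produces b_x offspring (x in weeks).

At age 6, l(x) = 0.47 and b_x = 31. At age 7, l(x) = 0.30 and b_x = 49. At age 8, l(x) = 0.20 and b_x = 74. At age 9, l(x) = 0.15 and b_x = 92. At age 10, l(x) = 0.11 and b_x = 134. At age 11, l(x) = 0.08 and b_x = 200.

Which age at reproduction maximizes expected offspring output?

11

Expected offspring if breeding at age x = l(x) × b_x:
  age 6: 0.47 × 31 = 14.570
  age 7: 0.30 × 49 = 14.700
  age 8: 0.20 × 74 = 14.800
  age 9: 0.15 × 92 = 13.800
  age 10: 0.11 × 134 = 14.740
  age 11: 0.08 × 200 = 16.000
Maximum at age 11 (16.000).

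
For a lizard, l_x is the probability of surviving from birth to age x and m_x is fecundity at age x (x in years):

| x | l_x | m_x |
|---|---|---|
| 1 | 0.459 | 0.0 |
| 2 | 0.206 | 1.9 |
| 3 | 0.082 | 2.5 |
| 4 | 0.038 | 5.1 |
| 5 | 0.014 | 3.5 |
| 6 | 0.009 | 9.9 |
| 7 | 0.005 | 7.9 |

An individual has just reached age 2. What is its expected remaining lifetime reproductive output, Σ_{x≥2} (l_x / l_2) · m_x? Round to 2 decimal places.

4.70

l_2 = 0.206. Conditional survival from age 2 to x is l_x / l_2.
  x=2: (0.206/0.206) × 1.9 = 1.9000
  x=3: (0.082/0.206) × 2.5 = 0.9951
  x=4: (0.038/0.206) × 5.1 = 0.9408
  x=5: (0.014/0.206) × 3.5 = 0.2379
  x=6: (0.009/0.206) × 9.9 = 0.4325
  x=7: (0.005/0.206) × 7.9 = 0.1917
Sum = 1.9000 + 0.9951 + 0.9408 + 0.2379 + 0.4325 + 0.1917 = 4.6981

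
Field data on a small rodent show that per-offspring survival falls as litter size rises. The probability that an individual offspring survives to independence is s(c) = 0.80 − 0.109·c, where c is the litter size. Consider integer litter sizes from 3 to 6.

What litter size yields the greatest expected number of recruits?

Expected recruits = c × s(c):
  c=3: 3 × 0.473 = 1.419
  c=4: 4 × 0.364 = 1.456
  c=5: 5 × 0.255 = 1.275
  c=6: 6 × 0.146 = 0.876
Maximum at c = 4 (1.456 recruits).

4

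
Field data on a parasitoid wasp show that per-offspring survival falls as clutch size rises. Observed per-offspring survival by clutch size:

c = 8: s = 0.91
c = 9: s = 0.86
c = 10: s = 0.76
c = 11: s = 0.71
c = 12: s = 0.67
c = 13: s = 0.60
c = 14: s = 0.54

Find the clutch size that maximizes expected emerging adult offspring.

12

Expected emerging adult offspring = c × s(c):
  c=8: 8 × 0.91 = 7.280
  c=9: 9 × 0.86 = 7.740
  c=10: 10 × 0.76 = 7.600
  c=11: 11 × 0.71 = 7.810
  c=12: 12 × 0.67 = 8.040
  c=13: 13 × 0.60 = 7.800
  c=14: 14 × 0.54 = 7.560
Maximum at c = 12 (8.040 emerging adult offspring).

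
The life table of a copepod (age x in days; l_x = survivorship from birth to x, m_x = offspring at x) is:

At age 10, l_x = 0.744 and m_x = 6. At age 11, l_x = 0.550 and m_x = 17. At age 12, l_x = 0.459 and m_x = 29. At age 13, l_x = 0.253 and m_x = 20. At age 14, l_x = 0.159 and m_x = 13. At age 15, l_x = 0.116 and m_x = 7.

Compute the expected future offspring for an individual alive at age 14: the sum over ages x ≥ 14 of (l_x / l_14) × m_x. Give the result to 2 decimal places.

18.11

l_14 = 0.159. Conditional survival from age 14 to x is l_x / l_14.
  x=14: (0.159/0.159) × 13 = 13.0000
  x=15: (0.116/0.159) × 7 = 5.1069
Sum = 13.0000 + 5.1069 = 18.1069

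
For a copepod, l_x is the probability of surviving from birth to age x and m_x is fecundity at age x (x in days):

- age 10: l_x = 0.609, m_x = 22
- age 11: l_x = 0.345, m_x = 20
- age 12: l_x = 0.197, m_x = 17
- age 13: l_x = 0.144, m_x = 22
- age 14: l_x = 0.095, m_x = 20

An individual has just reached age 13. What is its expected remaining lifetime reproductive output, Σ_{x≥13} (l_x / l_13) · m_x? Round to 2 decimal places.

35.19

l_13 = 0.144. Conditional survival from age 13 to x is l_x / l_13.
  x=13: (0.144/0.144) × 22 = 22.0000
  x=14: (0.095/0.144) × 20 = 13.1944
Sum = 22.0000 + 13.1944 = 35.1944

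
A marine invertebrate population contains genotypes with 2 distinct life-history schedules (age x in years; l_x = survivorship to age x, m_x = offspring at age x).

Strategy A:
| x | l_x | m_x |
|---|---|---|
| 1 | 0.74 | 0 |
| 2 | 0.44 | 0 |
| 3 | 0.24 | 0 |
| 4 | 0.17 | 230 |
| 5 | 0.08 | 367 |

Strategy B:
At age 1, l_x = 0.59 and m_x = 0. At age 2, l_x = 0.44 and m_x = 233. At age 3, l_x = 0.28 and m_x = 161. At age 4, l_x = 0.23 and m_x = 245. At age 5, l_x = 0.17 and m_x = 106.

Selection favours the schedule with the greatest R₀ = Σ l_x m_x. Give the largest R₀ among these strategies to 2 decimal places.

221.97

Strategy A: R₀ = 0.74×0 + 0.44×0 + 0.24×0 + 0.17×230 + 0.08×367 = 68.4600
Strategy B: R₀ = 0.59×0 + 0.44×233 + 0.28×161 + 0.23×245 + 0.17×106 = 221.9700
Highest R₀: strategy B with 221.9700.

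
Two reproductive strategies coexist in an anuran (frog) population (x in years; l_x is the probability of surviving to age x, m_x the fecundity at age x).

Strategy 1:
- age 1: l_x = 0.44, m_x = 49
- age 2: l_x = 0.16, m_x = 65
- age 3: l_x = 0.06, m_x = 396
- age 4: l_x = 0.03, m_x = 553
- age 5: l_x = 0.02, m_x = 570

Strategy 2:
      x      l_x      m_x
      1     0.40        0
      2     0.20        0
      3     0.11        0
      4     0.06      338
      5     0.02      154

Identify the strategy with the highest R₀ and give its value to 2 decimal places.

83.71

Strategy 1: R₀ = 0.44×49 + 0.16×65 + 0.06×396 + 0.03×553 + 0.02×570 = 83.7100
Strategy 2: R₀ = 0.40×0 + 0.20×0 + 0.11×0 + 0.06×338 + 0.02×154 = 23.3600
Highest R₀: strategy 1 with 83.7100.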